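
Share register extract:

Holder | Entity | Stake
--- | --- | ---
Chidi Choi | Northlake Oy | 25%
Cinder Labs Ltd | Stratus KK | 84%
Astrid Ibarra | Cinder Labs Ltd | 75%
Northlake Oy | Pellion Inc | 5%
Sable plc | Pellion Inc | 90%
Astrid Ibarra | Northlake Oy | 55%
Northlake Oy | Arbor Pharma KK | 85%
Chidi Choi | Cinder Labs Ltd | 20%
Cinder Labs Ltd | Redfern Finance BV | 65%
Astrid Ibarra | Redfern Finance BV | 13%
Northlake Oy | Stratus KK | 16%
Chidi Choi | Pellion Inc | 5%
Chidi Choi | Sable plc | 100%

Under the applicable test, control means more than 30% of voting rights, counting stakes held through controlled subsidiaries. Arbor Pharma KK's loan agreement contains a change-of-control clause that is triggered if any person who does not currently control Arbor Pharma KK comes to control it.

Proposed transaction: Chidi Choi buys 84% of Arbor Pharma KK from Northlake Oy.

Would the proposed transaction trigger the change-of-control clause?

Yes

The purchase adds only to Chidi's holdings (Northlake's stake shrinks), so Chidi is the only person who could newly come to control Arbor.
Chidi holds 100% of Sable, so Chidi controls Sable.
Chidi and Sable together hold 5% + 90% = 95% of Pellion, so Chidi controls Pellion.
Neither Chidi nor any entity Chidi controls holds any voting interest in Arbor.
So before the transaction, Chidi does not control Arbor.
After the purchase, Chidi holds 84% of Arbor directly, and Northlake's stake falls to 1%.
Chidi holds 84% of Arbor, so Chidi controls Arbor.
Chidi did not control Arbor before and does after, so the clause is triggered.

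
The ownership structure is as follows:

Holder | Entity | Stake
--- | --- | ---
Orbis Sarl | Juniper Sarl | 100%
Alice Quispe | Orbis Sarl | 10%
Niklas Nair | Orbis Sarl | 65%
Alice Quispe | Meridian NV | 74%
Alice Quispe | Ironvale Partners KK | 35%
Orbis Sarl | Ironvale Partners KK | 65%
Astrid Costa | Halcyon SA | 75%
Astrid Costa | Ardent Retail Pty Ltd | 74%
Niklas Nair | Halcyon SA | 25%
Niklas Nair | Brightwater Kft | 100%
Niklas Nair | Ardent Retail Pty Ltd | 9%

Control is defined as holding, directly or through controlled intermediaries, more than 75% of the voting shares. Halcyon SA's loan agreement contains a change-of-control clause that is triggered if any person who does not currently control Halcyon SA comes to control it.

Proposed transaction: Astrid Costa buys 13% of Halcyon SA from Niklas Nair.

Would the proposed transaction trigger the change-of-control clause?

The purchase adds only to Astrid's holdings (Niklas's stake shrinks), so Astrid is the only person who could newly come to control Halcyon.
Astrid's largest direct stake is 75% in Halcyon, which does not meet the threshold, so Astrid controls no company.
In Halcyon, Astrid's side holds only 75%, not > 75%.
So before the transaction, Astrid does not control Halcyon.
After the purchase, Astrid's direct stake in Halcyon rises to 75% + 13% = 88%, and Niklas's stake falls to 12%.
Astrid holds 88% of Halcyon, so Astrid controls Halcyon.
Astrid did not control Halcyon before and does after, so the clause is triggered.

Yes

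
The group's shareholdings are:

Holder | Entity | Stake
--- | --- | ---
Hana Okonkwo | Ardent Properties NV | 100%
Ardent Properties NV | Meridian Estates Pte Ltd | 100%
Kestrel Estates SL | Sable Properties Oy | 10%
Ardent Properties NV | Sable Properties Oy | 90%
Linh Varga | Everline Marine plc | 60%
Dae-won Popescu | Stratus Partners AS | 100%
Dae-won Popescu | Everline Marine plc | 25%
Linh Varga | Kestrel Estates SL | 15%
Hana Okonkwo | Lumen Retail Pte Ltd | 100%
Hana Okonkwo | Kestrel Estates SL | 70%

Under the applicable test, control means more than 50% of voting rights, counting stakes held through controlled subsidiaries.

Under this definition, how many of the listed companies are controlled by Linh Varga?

Linh holds 60% of Everline, so Linh controls Everline.
No other company's threshold is met.
Linh controls 1 company.

1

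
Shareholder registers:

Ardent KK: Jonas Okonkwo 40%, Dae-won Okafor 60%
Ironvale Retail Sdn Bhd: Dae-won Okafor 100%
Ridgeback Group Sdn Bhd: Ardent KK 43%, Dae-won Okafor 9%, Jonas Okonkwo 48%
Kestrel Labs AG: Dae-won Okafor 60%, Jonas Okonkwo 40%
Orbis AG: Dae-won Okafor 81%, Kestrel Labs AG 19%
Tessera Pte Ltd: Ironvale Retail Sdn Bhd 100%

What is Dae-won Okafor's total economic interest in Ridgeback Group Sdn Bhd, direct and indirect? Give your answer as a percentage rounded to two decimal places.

Dae-won reaches Ridgeback along 2 paths.
Via Ardent: 60% × 43% = 25.8%.
Direct stake: 9% = 9%.
Total: 25.8% + 9% = 34.8%.
Rounded: 34.80%.

34.80%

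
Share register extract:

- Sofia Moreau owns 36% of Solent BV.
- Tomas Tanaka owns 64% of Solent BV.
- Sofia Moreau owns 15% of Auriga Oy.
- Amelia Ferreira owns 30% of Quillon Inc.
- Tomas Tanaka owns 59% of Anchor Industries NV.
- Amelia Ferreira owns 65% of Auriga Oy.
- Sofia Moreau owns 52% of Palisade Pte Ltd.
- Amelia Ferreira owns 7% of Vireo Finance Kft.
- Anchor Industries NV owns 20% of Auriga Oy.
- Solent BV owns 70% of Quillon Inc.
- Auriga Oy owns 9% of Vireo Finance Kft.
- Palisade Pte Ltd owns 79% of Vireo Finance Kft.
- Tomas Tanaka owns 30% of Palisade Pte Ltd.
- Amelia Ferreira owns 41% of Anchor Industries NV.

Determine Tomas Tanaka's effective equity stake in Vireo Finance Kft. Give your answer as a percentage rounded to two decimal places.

24.76%

Tomas reaches Vireo along 2 paths.
Via Palisade: 30% × 79% = 23.7%.
Via Anchor → Auriga: 59% × 20% × 9% = 1.062%.
Total: 23.7% + 1.062% = 24.762%.
Rounded: 24.76%.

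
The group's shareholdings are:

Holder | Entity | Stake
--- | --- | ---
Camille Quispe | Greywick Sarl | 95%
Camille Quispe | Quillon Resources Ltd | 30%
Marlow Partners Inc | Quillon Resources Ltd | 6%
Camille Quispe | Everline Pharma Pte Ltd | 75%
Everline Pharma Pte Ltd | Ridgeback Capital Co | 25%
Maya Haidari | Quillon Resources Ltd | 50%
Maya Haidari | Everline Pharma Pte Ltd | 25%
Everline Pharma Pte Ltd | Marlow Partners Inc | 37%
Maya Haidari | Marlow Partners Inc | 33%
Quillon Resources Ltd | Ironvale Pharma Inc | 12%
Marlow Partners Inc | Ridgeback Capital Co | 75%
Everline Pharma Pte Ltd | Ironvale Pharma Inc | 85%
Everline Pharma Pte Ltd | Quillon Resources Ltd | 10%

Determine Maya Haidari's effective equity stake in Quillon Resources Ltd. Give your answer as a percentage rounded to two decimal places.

55.04%

Maya reaches Quillon along 4 paths.
Via Marlow: 33% × 6% = 1.98%.
Via Everline → Marlow: 25% × 37% × 6% = 0.555%.
Direct stake: 50% = 50%.
Via Everline: 25% × 10% = 2.5%.
Total: 1.98% + 0.555% + 50% + 2.5% = 55.035%.
Rounded: 55.04%.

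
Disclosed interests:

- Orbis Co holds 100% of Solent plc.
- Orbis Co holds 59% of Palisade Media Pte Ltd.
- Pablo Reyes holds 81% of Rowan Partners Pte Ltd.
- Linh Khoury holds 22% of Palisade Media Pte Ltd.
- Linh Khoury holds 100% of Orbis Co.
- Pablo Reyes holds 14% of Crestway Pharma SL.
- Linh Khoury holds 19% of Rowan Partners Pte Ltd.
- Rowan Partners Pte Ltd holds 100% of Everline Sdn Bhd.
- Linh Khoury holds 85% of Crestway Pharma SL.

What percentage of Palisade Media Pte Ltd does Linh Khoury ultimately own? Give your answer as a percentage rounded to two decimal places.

81.00%

Linh reaches Palisade along 2 paths.
Direct stake: 22% = 22%.
Via Orbis: 100% × 59% = 59%.
Total: 22% + 59% = 81%.
Rounded: 81.00%.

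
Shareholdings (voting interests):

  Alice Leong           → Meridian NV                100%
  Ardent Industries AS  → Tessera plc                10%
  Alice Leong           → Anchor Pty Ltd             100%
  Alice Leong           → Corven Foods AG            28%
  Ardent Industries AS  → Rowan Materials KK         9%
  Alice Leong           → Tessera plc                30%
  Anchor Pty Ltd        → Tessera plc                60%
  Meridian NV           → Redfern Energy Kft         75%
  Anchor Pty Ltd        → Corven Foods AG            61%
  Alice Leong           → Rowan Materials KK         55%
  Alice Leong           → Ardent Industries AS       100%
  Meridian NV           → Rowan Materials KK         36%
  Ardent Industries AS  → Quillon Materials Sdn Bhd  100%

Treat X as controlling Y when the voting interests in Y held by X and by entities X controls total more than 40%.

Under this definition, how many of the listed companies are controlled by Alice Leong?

Alice holds 100% of Meridian, so Alice controls Meridian.
Alice holds 100% of Ardent, so Alice controls Ardent.
Ardent and Meridian and Alice together hold 9% + 36% + 55% = 100% of Rowan, so Alice controls Rowan.
Alice holds 100% of Anchor, so Alice controls Anchor.
Anchor and Ardent and Alice together hold 60% + 10% + 30% = 100% of Tessera, so Alice controls Tessera.
Ardent holds 100% of Quillon, so Alice controls Quillon.
Alice and Anchor together hold 28% + 61% = 89% of Corven, so Alice controls Corven.
Meridian holds 75% of Redfern, so Alice controls Redfern.
Alice controls 8 companies.

8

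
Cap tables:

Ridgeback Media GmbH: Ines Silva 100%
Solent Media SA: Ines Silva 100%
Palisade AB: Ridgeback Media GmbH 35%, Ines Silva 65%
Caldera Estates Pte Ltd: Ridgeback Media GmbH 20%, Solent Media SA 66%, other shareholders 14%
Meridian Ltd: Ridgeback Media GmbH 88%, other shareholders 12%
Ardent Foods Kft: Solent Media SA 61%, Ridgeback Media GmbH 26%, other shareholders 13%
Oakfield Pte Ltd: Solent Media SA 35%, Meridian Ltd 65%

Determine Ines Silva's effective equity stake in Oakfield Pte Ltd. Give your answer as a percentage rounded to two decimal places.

92.20%

Ines reaches Oakfield along 2 paths.
Via Solent: 100% × 35% = 35%.
Via Ridgeback → Meridian: 100% × 88% × 65% = 57.2%.
Total: 35% + 57.2% = 92.2%.
Rounded: 92.20%.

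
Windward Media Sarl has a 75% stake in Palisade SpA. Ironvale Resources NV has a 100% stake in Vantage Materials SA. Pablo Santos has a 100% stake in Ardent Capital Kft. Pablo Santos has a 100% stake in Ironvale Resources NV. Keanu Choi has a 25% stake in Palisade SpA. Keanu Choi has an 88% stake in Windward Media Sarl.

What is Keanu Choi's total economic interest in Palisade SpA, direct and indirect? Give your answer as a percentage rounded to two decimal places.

Keanu reaches Palisade along 2 paths.
Via Windward: 88% × 75% = 66%.
Direct stake: 25% = 25%.
Total: 66% + 25% = 91%.
Rounded: 91.00%.

91.00%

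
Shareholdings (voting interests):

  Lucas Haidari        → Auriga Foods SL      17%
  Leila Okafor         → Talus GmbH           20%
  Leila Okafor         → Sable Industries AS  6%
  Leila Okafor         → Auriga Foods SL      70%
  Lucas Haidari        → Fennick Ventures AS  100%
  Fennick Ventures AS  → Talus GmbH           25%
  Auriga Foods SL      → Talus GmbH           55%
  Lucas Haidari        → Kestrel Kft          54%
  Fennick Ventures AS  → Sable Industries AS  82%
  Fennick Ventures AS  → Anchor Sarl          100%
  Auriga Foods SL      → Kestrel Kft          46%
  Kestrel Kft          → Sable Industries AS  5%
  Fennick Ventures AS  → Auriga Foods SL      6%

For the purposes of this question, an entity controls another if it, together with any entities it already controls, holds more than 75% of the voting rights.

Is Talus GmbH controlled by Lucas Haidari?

Lucas holds 100% of Fennick, so Lucas controls Fennick.
Fennick holds 82% of Sable, so Lucas controls Sable.
Fennick holds 100% of Anchor, so Lucas controls Anchor.
In Talus, Lucas's side holds only 25%, not > 75%.
So Lucas does not control Talus.

No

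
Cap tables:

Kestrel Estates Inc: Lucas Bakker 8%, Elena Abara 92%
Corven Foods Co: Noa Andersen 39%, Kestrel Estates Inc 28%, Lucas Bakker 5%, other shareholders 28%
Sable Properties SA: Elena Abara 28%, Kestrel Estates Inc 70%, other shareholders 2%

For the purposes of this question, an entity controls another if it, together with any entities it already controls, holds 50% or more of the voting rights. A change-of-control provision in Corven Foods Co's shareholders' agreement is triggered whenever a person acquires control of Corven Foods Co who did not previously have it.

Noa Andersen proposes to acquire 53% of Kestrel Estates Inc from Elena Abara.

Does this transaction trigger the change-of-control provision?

Yes

The purchase adds only to Noa's holdings (Elena's stake shrinks), so Noa is the only person who could newly come to control Corven.
Noa's largest direct stake is 39% in Corven, which does not meet the threshold, so Noa controls no company.
In Corven, Noa's side holds only 39%, not ≥ 50%.
So before the transaction, Noa does not control Corven.
After the purchase, Noa holds 53% of Kestrel directly, and Elena's stake falls to 39%.
Noa holds 53% of Kestrel, so Noa controls Kestrel.
Noa and Kestrel together hold 39% + 28% = 67% of Corven, so Noa controls Corven.
Noa did not control Corven before and does after, so the clause is triggered.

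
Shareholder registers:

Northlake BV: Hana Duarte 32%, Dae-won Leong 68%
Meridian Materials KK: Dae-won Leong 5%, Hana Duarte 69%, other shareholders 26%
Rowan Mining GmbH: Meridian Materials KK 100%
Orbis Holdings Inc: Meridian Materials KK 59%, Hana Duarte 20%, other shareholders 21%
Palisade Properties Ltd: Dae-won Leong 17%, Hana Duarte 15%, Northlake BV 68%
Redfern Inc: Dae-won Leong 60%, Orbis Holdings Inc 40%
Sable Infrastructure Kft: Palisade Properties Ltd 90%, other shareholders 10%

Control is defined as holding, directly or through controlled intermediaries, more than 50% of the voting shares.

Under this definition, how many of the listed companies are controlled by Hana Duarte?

3

Hana holds 69% of Meridian, so Hana controls Meridian.
Meridian holds 100% of Rowan, so Hana controls Rowan.
Meridian and Hana together hold 59% + 20% = 79% of Orbis, so Hana controls Orbis.
No other company's threshold is met.
Hana controls 3 companies.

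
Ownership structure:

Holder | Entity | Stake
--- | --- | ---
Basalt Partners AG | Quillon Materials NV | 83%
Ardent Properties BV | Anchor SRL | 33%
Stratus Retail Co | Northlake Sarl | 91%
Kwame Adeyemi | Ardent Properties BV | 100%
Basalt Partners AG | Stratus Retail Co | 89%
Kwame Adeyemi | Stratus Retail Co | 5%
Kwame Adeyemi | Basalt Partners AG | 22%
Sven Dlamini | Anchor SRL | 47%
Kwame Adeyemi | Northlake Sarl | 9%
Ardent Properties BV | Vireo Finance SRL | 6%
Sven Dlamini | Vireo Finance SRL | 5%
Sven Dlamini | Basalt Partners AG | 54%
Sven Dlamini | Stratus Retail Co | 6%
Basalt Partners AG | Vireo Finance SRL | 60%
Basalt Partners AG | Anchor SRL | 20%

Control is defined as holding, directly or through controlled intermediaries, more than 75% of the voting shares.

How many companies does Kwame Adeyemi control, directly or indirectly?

Kwame holds 100% of Ardent, so Kwame controls Ardent.
No other company's threshold is met.
Kwame controls 1 company.

1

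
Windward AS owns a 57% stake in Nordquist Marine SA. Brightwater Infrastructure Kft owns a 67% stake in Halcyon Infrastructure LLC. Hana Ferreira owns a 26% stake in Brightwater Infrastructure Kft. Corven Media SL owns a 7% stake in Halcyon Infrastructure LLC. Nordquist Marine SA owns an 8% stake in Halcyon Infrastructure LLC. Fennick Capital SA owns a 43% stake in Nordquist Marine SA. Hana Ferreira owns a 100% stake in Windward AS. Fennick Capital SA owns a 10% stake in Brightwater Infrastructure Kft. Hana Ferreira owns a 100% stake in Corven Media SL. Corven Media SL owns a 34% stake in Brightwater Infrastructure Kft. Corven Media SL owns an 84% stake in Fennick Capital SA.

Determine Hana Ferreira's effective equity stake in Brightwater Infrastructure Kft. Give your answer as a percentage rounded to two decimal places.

68.40%

Hana reaches Brightwater along 3 paths.
Direct stake: 26% = 26%.
Via Corven → Fennick: 100% × 84% × 10% = 8.4%.
Via Corven: 100% × 34% = 34%.
Total: 26% + 8.4% + 34% = 68.4%.
Rounded: 68.40%.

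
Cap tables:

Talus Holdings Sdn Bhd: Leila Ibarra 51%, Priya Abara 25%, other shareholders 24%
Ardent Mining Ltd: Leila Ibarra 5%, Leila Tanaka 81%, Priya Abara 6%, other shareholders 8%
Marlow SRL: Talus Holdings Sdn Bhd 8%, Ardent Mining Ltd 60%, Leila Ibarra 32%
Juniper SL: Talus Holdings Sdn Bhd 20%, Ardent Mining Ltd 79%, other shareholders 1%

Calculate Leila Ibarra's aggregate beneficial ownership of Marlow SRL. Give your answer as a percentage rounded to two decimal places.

Leila Ibarra reaches Marlow along 3 paths.
Via Talus: 51% × 8% = 4.08%.
Via Ardent: 5% × 60% = 3%.
Direct stake: 32% = 32%.
Total: 4.08% + 3% + 32% = 39.08%.

39.08%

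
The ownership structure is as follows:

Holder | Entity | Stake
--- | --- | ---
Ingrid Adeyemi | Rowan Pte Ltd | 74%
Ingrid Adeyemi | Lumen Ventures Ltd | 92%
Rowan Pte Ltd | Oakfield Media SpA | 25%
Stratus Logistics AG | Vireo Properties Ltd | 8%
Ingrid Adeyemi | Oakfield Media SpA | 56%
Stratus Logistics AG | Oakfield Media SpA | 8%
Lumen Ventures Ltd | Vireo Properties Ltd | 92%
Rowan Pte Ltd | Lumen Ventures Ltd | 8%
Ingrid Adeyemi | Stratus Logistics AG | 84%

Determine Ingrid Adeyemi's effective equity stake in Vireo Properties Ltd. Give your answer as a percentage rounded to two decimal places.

Ingrid reaches Vireo along 3 paths.
Via Stratus: 84% × 8% = 6.72%.
Via Lumen: 92% × 92% = 84.64%.
Via Rowan → Lumen: 74% × 8% × 92% = 5.4464%.
Total: 6.72% + 84.64% + 5.4464% = 96.8064%.
Rounded: 96.81%.

96.81%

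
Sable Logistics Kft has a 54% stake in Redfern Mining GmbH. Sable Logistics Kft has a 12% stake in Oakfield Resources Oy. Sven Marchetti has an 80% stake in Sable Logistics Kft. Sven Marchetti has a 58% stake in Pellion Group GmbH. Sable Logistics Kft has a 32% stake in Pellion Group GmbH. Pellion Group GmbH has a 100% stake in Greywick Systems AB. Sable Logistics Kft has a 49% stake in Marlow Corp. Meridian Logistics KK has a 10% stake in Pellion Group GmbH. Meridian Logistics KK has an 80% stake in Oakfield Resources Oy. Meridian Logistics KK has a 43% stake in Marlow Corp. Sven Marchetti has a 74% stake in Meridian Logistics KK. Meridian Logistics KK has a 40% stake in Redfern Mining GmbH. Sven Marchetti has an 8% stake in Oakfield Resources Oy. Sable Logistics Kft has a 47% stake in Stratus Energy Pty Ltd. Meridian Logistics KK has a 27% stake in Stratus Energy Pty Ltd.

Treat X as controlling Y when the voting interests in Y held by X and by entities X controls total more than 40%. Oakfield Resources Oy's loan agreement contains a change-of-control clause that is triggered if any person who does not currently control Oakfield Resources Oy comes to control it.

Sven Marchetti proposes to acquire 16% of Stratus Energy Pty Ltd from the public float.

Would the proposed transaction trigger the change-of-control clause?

The purchase changes only Sven's holdings, so Sven is the only person who could newly come to control Oakfield.
Sven holds 80% of Sable, so Sven controls Sable.
Sven holds 74% of Meridian, so Sven controls Meridian.
Meridian and Sven and Sable together hold 80% + 8% + 12% = 100% of Oakfield, so Sven controls Oakfield.
So Sven already controls Oakfield before the transaction.
After the purchase, Sven holds 16% of Stratus directly.
Sven controlled Oakfield already, so this is not a new person acquiring control; every other person's position is unchanged or reduced.
No new person acquires control, so the clause is not triggered.

No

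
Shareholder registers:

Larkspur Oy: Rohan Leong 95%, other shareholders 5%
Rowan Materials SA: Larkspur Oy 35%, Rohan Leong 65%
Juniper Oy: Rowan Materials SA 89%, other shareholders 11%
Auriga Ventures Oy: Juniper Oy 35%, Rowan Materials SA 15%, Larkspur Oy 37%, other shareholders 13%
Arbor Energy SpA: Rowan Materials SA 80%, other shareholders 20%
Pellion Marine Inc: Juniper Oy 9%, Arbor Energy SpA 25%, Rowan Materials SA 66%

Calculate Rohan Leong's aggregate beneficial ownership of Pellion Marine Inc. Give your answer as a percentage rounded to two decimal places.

Rohan reaches Pellion along 6 paths.
Via Larkspur → Rowan → Juniper: 95% × 35% × 89% × 9% = 2.663325%.
Via Rowan → Juniper: 65% × 89% × 9% = 5.2065%.
Via Larkspur → Rowan → Arbor: 95% × 35% × 80% × 25% = 6.65%.
Via Rowan → Arbor: 65% × 80% × 25% = 13%.
Via Larkspur → Rowan: 95% × 35% × 66% = 21.945%.
Via Rowan: 65% × 66% = 42.9%.
Total: 2.663325% + 5.2065% + 6.65% + 13% + 21.945% + 42.9% = 92.364825%.
Rounded: 92.36%.

92.36%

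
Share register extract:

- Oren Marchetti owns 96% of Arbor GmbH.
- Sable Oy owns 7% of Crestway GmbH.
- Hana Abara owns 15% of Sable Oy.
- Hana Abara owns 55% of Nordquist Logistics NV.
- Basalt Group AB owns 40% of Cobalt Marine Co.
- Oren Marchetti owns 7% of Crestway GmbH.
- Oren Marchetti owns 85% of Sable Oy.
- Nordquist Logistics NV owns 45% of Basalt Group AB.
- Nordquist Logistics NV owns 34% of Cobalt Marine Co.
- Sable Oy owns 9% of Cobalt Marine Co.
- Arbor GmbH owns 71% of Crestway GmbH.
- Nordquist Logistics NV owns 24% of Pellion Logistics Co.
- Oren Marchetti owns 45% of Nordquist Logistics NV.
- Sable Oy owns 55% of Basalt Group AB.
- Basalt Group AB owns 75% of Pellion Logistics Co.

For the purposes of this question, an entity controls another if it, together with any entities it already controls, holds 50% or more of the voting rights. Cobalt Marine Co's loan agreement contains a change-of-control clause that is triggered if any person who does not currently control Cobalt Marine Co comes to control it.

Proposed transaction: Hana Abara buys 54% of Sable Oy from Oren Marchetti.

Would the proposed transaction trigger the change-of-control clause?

The purchase adds only to Hana's holdings (Oren's stake shrinks), so Hana is the only person who could newly come to control Cobalt.
Hana holds 55% of Nordquist, so Hana controls Nordquist.
In Cobalt, Hana's side holds only 34%, not ≥ 50%.
So before the transaction, Hana does not control Cobalt.
After the purchase, Hana's direct stake in Sable rises to 15% + 54% = 69%, and Oren's stake falls to 31%.
Hana holds 69% of Sable, so Hana controls Sable.
Sable and Nordquist together hold 55% + 45% = 100% of Basalt, so Hana controls Basalt.
Nordquist and Basalt and Sable together hold 34% + 40% + 9% = 83% of Cobalt, so Hana controls Cobalt.
Hana did not control Cobalt before and does after, so the clause is triggered.

Yes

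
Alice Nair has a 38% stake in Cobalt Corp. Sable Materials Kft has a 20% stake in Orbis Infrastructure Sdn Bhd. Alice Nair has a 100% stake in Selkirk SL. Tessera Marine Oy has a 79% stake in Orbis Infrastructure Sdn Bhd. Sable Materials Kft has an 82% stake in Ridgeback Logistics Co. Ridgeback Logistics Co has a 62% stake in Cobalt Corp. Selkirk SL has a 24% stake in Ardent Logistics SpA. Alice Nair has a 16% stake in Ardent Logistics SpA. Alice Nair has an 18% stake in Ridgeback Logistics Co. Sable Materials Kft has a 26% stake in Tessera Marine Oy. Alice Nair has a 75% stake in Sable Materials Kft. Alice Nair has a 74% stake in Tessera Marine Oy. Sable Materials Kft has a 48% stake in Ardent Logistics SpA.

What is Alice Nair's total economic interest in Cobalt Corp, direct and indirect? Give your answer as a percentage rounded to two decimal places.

87.29%

Alice reaches Cobalt along 3 paths.
Direct stake: 38% = 38%.
Via Ridgeback: 18% × 62% = 11.16%.
Via Sable → Ridgeback: 75% × 82% × 62% = 38.13%.
Total: 38% + 11.16% + 38.13% = 87.29%.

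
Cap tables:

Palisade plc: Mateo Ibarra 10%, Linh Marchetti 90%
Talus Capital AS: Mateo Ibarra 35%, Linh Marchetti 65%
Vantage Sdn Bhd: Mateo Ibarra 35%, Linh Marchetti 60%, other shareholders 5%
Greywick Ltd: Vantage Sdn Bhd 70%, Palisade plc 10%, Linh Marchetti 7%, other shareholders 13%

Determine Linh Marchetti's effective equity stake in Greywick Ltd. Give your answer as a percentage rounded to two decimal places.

Linh reaches Greywick along 3 paths.
Via Vantage: 60% × 70% = 42%.
Via Palisade: 90% × 10% = 9%.
Direct stake: 7% = 7%.
Total: 42% + 9% + 7% = 58%.
Rounded: 58.00%.

58.00%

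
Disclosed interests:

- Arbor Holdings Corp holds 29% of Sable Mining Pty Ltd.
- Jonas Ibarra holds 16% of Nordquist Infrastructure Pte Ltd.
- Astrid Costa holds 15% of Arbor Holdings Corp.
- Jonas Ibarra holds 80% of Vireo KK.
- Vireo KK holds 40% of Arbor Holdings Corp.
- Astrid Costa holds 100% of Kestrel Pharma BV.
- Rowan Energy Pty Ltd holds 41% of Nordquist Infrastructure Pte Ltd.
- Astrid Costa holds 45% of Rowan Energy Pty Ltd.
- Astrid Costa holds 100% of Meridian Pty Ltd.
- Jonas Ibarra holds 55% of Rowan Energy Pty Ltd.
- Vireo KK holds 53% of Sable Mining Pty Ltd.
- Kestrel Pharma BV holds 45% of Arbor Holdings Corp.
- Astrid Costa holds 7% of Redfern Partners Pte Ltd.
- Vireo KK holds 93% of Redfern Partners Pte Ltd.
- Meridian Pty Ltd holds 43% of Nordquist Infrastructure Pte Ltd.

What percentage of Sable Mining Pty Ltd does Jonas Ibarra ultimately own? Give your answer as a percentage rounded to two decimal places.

Jonas reaches Sable along 2 paths.
Via Vireo: 80% × 53% = 42.4%.
Via Vireo → Arbor: 80% × 40% × 29% = 9.28%.
Total: 42.4% + 9.28% = 51.68%.

51.68%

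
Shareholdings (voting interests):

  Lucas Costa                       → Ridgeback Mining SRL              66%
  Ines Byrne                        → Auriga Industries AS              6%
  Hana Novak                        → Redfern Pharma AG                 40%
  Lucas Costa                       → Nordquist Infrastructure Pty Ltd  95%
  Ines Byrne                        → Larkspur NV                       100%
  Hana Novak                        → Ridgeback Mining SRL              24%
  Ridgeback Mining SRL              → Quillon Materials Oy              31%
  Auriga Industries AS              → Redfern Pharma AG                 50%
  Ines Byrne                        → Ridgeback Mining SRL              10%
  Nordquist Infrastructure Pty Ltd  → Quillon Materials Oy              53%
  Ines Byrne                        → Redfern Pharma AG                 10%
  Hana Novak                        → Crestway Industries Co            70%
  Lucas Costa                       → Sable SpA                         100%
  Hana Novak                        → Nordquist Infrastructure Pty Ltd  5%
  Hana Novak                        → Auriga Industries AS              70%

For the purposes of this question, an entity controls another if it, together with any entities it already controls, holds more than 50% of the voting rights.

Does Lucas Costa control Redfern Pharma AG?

Lucas holds 95% of Nordquist, so Lucas controls Nordquist.
Lucas holds 66% of Ridgeback, so Lucas controls Ridgeback.
Lucas holds 100% of Sable, so Lucas controls Sable.
Nordquist and Ridgeback together hold 53% + 31% = 84% of Quillon, so Lucas controls Quillon.
Neither Lucas nor any entity Lucas controls holds any voting interest in Redfern.
So Lucas does not control Redfern.

No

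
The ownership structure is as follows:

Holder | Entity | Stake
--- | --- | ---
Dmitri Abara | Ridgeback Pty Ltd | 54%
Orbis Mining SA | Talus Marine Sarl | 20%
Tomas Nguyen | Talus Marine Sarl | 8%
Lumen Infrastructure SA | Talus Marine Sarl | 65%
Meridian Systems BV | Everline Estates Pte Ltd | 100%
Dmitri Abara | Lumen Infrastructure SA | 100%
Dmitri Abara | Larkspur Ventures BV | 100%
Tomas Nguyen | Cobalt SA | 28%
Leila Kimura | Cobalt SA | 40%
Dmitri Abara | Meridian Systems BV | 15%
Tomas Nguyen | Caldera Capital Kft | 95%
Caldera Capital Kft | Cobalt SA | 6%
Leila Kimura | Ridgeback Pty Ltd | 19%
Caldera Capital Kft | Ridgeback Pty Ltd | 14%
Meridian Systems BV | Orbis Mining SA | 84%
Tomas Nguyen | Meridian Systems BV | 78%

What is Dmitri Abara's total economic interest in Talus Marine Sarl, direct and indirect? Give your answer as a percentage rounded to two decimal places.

Dmitri reaches Talus along 2 paths.
Via Lumen: 100% × 65% = 65%.
Via Meridian → Orbis: 15% × 84% × 20% = 2.52%.
Total: 65% + 2.52% = 67.52%.

67.52%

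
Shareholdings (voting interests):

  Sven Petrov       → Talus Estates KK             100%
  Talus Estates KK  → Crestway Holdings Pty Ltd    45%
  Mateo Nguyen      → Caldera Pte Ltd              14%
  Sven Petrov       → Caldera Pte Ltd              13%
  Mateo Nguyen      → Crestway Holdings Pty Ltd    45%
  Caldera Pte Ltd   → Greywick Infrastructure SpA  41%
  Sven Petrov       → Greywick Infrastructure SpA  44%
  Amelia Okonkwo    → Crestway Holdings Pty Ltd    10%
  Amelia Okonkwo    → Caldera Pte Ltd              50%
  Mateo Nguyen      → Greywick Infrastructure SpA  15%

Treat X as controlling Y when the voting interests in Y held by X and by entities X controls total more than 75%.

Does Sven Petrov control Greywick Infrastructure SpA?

Sven holds 100% of Talus, so Sven controls Talus.
In Greywick, Sven's side holds only 44%, not > 75%.
So Sven does not control Greywick.

No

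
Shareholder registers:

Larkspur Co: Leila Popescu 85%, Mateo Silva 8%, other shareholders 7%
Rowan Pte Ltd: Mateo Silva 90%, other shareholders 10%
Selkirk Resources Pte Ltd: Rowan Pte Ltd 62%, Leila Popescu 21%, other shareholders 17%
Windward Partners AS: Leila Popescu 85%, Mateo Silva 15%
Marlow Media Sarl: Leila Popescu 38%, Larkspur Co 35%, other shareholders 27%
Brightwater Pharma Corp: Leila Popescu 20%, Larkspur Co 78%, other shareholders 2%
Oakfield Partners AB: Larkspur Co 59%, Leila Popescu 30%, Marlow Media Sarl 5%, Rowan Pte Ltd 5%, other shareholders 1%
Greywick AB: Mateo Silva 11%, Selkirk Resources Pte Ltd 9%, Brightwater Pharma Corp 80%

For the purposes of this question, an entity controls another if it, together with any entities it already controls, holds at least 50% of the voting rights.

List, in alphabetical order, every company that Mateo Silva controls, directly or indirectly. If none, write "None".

Mateo holds 90% of Rowan, so Mateo controls Rowan.
Rowan holds 62% of Selkirk, so Mateo controls Selkirk.
No other company's threshold is met.

Rowan Pte Ltd, Selkirk Resources Pte Ltd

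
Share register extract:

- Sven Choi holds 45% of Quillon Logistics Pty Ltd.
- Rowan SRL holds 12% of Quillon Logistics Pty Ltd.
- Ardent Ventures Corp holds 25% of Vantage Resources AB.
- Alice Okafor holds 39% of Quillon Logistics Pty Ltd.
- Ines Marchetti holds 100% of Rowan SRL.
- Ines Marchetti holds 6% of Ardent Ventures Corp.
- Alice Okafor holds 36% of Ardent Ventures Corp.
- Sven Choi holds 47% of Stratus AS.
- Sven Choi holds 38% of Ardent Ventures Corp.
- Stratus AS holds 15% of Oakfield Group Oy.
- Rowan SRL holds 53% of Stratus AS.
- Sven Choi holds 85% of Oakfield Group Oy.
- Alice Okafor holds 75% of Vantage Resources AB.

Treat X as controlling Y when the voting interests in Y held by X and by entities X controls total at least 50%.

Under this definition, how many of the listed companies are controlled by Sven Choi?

Sven holds 85% of Oakfield, so Sven controls Oakfield.
No other company's threshold is met.
Sven controls 1 company.

1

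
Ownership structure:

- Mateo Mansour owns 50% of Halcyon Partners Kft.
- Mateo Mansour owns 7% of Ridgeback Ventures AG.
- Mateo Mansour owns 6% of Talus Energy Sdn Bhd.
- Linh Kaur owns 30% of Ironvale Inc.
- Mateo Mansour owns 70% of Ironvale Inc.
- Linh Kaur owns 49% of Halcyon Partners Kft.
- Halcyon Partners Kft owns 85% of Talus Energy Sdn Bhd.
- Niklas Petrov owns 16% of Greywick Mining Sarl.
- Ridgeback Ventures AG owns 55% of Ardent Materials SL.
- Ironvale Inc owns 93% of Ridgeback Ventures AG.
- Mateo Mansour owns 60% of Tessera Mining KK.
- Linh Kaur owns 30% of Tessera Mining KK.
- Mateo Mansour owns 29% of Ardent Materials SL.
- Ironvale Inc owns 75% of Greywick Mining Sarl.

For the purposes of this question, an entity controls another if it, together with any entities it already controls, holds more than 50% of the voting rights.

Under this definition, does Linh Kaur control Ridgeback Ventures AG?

No

Linh's largest direct stake is 49% in Halcyon, which does not meet the threshold, so Linh controls no company.
Neither Linh nor any entity Linh controls holds any voting interest in Ridgeback.
So Linh does not control Ridgeback.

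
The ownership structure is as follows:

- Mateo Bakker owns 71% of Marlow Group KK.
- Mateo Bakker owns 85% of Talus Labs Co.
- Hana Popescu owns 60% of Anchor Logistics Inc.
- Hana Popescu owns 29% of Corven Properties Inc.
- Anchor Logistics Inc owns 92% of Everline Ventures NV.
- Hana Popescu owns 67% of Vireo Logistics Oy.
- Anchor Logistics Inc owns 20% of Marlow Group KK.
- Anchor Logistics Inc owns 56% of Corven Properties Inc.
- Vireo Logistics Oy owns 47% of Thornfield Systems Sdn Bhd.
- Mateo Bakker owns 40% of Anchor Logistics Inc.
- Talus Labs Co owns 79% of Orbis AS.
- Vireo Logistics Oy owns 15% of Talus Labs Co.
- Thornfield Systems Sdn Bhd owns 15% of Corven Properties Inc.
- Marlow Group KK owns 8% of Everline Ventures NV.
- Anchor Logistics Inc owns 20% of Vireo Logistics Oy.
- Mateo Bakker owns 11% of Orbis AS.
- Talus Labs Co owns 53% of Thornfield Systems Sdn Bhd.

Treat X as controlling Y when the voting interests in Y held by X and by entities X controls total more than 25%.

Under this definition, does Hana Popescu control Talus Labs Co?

No

Hana holds 60% of Anchor, so Hana controls Anchor.
Anchor and Hana together hold 20% + 67% = 87% of Vireo, so Hana controls Vireo.
Vireo holds 47% of Thornfield, so Hana controls Thornfield.
Thornfield and Anchor and Hana together hold 15% + 56% + 29% = 100% of Corven, so Hana controls Corven.
Anchor holds 92% of Everline, so Hana controls Everline.
In Talus, Hana's side holds only 15%, not > 25%.
So Hana does not control Talus.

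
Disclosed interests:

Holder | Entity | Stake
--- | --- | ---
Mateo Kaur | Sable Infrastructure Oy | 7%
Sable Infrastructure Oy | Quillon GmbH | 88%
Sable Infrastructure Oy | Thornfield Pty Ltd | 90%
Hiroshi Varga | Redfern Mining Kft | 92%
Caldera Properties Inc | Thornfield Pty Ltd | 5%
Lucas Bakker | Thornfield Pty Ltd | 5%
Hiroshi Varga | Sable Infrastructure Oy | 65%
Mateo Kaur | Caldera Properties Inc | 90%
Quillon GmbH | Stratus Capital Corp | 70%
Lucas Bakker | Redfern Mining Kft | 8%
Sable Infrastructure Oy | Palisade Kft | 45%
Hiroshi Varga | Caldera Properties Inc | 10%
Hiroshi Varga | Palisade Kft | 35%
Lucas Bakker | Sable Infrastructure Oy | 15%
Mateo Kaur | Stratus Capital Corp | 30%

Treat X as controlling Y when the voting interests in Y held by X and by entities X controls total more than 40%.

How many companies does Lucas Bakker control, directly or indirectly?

Lucas's largest direct stake is 15% in Sable, which does not meet the threshold.
Lucas controls 0 companies.

0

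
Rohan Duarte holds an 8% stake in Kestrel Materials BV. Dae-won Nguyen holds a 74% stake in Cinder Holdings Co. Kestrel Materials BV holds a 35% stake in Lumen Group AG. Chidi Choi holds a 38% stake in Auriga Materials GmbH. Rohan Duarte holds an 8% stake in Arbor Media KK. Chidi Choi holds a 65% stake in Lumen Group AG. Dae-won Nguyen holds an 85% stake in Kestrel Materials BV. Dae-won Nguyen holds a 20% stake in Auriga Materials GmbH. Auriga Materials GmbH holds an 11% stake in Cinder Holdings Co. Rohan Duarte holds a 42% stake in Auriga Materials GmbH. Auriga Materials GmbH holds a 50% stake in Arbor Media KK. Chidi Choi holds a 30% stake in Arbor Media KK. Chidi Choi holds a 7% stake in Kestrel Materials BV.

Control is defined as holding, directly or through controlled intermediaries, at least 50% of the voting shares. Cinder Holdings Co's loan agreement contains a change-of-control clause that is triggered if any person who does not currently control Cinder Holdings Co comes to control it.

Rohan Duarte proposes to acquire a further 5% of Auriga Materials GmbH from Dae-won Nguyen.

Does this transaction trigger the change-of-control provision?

No

The purchase adds only to Rohan's holdings (Dae-won's stake shrinks), so Rohan is the only person who could newly come to control Cinder.
Rohan's largest direct stake is 42% in Auriga, which does not meet the threshold, so Rohan controls no company.
Neither Rohan nor any entity Rohan controls holds any voting interest in Cinder.
So before the transaction, Rohan does not control Cinder.
After the purchase, Rohan's direct stake in Auriga rises to 42% + 5% = 47%, and Dae-won's stake falls to 15%.
Rohan's side now holds 47% of Auriga, not ≥ 50%, so Rohan still does not control Auriga.
After the transaction, neither Rohan nor any entity Rohan controls holds a voting interest in Cinder, so Rohan still does not control it.
No new person acquires control, so the clause is not triggered.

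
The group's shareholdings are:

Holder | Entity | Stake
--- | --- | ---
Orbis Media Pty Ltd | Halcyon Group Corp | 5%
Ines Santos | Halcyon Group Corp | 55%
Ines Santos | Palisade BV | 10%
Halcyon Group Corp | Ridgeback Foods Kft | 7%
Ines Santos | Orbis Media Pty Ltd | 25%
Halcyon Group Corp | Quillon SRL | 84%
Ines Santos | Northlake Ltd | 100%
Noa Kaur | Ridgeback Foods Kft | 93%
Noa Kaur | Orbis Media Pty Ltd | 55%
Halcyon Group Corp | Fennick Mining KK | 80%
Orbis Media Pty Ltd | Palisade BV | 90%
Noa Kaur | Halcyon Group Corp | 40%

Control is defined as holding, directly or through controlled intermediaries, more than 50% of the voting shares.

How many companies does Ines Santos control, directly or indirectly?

Ines holds 55% of Halcyon, so Ines controls Halcyon.
Halcyon holds 84% of Quillon, so Ines controls Quillon.
Ines holds 100% of Northlake, so Ines controls Northlake.
Halcyon holds 80% of Fennick, so Ines controls Fennick.
No other company's threshold is met.
Ines controls 4 companies.

4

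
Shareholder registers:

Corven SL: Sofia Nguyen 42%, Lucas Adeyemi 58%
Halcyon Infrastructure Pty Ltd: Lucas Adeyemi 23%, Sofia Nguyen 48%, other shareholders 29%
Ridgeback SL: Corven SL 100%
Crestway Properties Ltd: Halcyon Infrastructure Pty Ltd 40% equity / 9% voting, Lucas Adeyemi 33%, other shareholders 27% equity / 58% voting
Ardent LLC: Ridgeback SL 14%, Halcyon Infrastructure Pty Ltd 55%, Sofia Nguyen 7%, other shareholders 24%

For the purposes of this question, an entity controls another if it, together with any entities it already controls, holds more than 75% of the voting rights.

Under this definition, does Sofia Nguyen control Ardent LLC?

No

Sofia's largest direct stake is 48% in Halcyon, which does not meet the threshold, so Sofia controls no company.
In Ardent, Sofia's side holds only 7%, not > 75%.
So Sofia does not control Ardent.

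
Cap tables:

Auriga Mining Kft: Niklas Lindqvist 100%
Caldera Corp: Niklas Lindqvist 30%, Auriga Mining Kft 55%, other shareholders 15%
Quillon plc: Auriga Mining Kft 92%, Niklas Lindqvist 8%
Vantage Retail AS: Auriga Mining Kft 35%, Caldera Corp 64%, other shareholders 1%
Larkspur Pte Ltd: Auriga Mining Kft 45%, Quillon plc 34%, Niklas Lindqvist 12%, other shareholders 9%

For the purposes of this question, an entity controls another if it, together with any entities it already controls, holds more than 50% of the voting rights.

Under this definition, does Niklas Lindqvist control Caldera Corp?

Niklas holds 100% of Auriga, so Niklas controls Auriga.
Niklas and Auriga together hold 30% + 55% = 85% of Caldera, so Niklas controls Caldera.

Yes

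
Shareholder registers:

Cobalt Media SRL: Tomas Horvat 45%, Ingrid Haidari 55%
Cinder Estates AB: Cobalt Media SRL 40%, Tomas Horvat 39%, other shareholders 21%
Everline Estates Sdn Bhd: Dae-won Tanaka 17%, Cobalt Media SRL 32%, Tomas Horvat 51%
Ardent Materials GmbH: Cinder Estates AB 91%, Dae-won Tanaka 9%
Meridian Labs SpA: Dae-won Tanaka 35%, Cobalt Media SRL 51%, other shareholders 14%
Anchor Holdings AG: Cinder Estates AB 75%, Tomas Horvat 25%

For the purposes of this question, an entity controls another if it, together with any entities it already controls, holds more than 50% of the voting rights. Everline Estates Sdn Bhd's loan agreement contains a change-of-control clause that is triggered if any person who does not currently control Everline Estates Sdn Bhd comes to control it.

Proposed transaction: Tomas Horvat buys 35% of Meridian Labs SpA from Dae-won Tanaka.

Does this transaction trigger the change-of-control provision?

No

The purchase adds only to Tomas's holdings (Dae-won's stake shrinks), so Tomas is the only person who could newly come to control Everline.
Tomas holds 51% of Everline, so Tomas controls Everline.
So Tomas already controls Everline before the transaction.
After the purchase, Tomas holds 35% of Meridian directly, and Dae-won's stake falls to 0%.
Tomas controlled Everline already, so this is not a new person acquiring control; every other person's position is unchanged or reduced.
No new person acquires control, so the clause is not triggered.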